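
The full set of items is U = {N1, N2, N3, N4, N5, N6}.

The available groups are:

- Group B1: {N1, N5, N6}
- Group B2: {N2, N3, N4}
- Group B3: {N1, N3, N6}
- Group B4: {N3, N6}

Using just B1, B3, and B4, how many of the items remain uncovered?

2

Union of B1, B3, B4 = {N1, N3, N5, N6}.
Not covered: N2, N4 — 2 items.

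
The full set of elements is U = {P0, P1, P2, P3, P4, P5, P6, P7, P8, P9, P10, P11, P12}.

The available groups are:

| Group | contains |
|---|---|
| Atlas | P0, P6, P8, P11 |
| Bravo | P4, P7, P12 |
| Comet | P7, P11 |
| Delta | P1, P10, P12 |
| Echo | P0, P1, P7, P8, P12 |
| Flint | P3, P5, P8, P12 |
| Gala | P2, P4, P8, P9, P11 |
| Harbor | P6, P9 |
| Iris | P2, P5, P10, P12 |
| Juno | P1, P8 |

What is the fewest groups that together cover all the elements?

Take {Atlas, Bravo, Delta, Flint, Gala}. Their union is {P0, P1, P2, P3, P4, P5, P6, P7, P8, P9, P10, P11, P12}, which is all 13 elements.
No 4 of the 10 groups cover everything (all 210 combinations miss at least one element), so 5 is optimal.

5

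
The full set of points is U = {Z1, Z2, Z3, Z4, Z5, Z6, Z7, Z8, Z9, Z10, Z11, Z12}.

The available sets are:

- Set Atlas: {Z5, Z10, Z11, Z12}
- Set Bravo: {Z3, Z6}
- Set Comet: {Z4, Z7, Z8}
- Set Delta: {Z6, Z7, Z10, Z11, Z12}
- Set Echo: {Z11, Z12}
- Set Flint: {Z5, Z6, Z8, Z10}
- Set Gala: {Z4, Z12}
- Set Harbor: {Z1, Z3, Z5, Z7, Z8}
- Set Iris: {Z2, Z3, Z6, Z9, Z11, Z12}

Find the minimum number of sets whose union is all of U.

Atlas and Gala and Harbor and Iris together: Atlas ∪ Gala ∪ Harbor ∪ Iris = {Z1, Z2, Z3, Z4, Z5, Z6, Z7, Z8, Z9, Z10, Z11, Z12} — every point is covered.
No 3 of the 9 sets cover everything (all 84 combinations miss at least one point), so 4 is optimal.

4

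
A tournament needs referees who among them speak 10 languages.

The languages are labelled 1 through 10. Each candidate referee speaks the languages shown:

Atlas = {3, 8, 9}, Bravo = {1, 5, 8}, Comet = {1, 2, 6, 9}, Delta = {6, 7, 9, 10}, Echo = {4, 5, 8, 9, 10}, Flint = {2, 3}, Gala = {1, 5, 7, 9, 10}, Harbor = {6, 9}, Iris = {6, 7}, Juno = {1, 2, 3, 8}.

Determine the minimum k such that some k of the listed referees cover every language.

Take {Echo, Iris, Juno}. Their union is {1, 2, 3, 4, 5, 6, 7, 8, 9, 10}, which is all 10 languages.
Only Echo contains 4, so Echo is forced; the remaining 5 languages need at least 2 more referees (each remaining referee adds at most 3) — so at least 3 referees are needed, and 3 is optimal.

3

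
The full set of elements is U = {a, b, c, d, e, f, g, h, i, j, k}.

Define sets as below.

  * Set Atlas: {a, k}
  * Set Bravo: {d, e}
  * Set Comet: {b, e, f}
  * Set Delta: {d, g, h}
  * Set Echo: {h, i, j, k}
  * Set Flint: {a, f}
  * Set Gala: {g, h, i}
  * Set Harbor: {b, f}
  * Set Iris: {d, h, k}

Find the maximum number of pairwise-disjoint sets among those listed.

4

Atlas, Bravo, Gala, Harbor are pairwise disjoint (Atlas={a,k}; Bravo={d,e}; Gala={g,h,i}; Harbor={b,f}).
Every remaining set overlaps one of these, and no 5 of the listed sets are pairwise disjoint, so 4 is the maximum.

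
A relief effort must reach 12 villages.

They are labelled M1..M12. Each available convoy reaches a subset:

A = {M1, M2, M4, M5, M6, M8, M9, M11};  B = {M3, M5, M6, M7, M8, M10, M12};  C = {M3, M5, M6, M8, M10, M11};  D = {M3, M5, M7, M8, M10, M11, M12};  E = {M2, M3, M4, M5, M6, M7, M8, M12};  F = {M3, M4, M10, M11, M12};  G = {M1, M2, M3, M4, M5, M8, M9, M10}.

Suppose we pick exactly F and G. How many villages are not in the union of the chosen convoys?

Union of F, G = {M1, M2, M3, M4, M5, M8, M9, M10, M11, M12}.
Not covered: M6, M7 — 2 villages.

2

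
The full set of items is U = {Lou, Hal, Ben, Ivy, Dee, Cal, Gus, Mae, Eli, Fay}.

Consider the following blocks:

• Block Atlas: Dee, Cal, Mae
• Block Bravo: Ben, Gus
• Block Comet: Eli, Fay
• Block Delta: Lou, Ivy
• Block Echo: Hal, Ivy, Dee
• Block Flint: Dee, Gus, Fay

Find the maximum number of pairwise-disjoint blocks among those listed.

Atlas, Bravo, Comet, Delta are pairwise disjoint (Atlas={Dee,Cal,Mae}; Bravo={Ben,Gus}; Comet={Eli,Fay}; Delta={Lou,Ivy}).
Every remaining block overlaps one of these, and no 5 of the listed blocks are pairwise disjoint, so 4 is the maximum.

4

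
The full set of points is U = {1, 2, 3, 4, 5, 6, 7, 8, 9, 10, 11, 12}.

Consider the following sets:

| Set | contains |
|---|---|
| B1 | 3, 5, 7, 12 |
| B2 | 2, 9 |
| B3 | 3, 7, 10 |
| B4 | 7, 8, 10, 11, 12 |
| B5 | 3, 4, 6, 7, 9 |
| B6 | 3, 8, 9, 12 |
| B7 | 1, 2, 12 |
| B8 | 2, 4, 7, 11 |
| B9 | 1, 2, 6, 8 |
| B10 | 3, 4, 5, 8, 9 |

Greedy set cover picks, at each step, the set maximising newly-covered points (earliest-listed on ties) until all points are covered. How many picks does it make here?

4

Greedy: pick B4 (covers 5 new) → pick B5 (covers 4 new) → pick B7 (covers 2 new) → pick B1 (covers 1 new). Total picks: 4.
(The true minimum cover uses only 3 sets, so greedy is not optimal here.)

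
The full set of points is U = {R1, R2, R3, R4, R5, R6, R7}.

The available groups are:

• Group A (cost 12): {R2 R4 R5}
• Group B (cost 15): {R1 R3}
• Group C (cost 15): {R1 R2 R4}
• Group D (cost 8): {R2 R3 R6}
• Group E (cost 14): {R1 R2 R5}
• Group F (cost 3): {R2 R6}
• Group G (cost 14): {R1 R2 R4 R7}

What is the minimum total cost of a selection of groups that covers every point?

34

A, D, G together cover every point (A ∪ D ∪ G = {R1, R2, R3, R4, R5, R6, R7}); total cost 12 + 8 + 14 = 34.
The greedy pick F, G, D, A costs 37; no covering selection beats 34.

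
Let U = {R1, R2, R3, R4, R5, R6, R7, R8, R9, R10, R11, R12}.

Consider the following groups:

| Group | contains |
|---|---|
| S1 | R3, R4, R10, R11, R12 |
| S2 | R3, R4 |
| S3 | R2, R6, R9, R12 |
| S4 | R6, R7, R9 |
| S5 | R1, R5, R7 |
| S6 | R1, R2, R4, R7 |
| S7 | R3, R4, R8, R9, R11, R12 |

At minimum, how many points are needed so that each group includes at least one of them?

Take H = {R2, R4, R7}. Each listed group contains at least one of these, so H is a hitting set of size 3.
The groups S2, S3, S5 are pairwise disjoint, so any hitting set needs a separate point for each — at least 3. Hence 3 is optimal.

3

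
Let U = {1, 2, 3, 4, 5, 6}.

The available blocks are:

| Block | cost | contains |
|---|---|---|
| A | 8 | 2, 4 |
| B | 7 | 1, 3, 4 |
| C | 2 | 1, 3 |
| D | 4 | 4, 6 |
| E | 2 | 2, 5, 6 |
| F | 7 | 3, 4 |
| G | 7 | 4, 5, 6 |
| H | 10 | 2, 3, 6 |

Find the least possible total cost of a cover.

8

C, D, E together cover every point (C ∪ D ∪ E = {1, 2, 3, 4, 5, 6}); total cost 2 + 4 + 2 = 8.
No covering selection has total cost below 8.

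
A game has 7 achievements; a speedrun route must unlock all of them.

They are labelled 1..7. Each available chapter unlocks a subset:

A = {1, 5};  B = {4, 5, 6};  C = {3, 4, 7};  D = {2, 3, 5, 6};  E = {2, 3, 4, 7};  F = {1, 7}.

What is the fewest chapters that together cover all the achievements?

Take {D, E, F}. Their union is {1, 2, 3, 4, 5, 6, 7}, which is all 7 achievements.
No 2 of the 6 chapters cover everything (all 15 combinations miss at least one achievement), so 3 is optimal.

3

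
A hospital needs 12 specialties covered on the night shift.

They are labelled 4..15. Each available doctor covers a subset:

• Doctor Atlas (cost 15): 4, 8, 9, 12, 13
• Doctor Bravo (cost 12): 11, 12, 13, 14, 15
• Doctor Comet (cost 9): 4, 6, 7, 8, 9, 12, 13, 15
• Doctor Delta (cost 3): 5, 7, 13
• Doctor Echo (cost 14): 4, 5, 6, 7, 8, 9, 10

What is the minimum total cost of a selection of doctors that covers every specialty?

26

Bravo, Echo together cover every specialty (Bravo ∪ Echo = {4, 5, 6, 7, 8, 9, 10, 11, 12, 13, 14, 15}); total cost 12 + 14 = 26.
The greedy pick Delta, Comet, Bravo, Echo costs 38; no covering selection beats 26.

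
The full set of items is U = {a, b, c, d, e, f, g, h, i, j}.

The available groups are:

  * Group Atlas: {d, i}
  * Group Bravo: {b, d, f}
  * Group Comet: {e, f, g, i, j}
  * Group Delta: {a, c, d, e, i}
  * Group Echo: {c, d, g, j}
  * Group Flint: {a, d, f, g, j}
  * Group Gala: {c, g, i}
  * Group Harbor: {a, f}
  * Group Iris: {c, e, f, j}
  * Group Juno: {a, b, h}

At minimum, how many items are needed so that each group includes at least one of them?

4

T = {a, c, d, j} meets every group (each contains at least one member of T), and |T| = 4.
No choice of 3 items meets every group, so 4 is the minimum.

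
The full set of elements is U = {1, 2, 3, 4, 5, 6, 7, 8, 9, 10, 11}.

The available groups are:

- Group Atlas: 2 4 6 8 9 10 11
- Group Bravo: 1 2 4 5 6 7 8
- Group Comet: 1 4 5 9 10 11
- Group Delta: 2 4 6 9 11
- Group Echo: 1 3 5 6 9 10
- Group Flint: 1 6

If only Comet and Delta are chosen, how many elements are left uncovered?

Union of Comet, Delta = {1, 2, 4, 5, 6, 9, 10, 11}.
Not covered: 3, 7, 8 — 3 elements.

3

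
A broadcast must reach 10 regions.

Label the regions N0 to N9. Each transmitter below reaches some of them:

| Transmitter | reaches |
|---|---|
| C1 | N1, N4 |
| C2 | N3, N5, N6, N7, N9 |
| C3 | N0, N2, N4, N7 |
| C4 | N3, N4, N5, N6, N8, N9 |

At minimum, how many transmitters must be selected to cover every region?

Take {C1, C3, C4}. Their union is {N0, N1, N2, N3, N4, N5, N6, N7, N8, N9}, which is all 10 regions.
Only C3 contains N0, so C3 is forced; the remaining 6 regions need at least 2 more transmitters (each remaining transmitter adds at most 5) — so at least 3 transmitters are needed, and 3 is optimal.

3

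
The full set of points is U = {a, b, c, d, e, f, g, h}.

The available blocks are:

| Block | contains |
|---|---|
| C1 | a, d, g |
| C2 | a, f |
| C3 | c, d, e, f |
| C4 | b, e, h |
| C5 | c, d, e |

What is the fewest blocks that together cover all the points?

C1, C3, and C4 cover everything between them: the union {a, b, c, d, e, f, g, h} is all of U.
Only C4 contains b, so C4 is forced; the remaining 5 points need at least 2 more blocks (each remaining block adds at most 3) — so at least 3 blocks are needed, and 3 is optimal.

3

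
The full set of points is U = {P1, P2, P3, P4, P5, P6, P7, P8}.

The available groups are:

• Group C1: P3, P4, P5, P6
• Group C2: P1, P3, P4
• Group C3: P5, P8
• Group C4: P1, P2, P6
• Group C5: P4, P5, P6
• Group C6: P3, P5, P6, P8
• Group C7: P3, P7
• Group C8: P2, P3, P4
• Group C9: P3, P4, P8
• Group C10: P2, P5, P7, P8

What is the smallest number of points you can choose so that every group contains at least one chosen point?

3

H = {P2, P3, P5} meets every group (each contains at least one member of H), and |H| = 3.
The groups C3, C4, C7 are pairwise disjoint, so any hitting set needs a separate point for each — at least 3. Hence 3 is optimal.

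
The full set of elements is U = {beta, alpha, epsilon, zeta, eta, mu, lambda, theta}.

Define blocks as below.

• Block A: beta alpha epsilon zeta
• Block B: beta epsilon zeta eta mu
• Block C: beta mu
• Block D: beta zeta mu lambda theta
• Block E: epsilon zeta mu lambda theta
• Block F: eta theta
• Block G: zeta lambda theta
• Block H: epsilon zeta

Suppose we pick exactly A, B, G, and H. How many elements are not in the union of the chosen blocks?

Union of A, B, G, H = {beta, alpha, epsilon, zeta, eta, mu, lambda, theta} — that's every element, so 0 are uncovered.

0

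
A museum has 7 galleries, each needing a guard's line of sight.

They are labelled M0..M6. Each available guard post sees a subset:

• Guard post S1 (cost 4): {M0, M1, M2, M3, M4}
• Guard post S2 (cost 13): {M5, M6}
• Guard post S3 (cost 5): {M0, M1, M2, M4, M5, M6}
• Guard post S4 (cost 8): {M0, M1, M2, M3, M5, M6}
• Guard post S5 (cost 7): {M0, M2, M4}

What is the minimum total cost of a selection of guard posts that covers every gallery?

9

S1, S3 together cover every gallery (S1 ∪ S3 = {M0, M1, M2, M3, M4, M5, M6}); total cost 4 + 5 = 9.
No covering selection has total cost below 9.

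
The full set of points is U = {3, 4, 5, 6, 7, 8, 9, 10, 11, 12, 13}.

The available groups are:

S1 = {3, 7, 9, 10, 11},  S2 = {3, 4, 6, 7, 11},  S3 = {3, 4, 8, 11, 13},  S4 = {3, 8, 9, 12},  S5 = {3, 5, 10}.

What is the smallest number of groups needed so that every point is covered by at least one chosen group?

S2 and S3 and S4 and S5 together: S2 ∪ S3 ∪ S4 ∪ S5 = {3, 4, 5, 6, 7, 8, 9, 10, 11, 12, 13} — every point is covered.
No 3 of the 5 groups cover everything (all 10 combinations miss at least one point), so 4 is optimal.

4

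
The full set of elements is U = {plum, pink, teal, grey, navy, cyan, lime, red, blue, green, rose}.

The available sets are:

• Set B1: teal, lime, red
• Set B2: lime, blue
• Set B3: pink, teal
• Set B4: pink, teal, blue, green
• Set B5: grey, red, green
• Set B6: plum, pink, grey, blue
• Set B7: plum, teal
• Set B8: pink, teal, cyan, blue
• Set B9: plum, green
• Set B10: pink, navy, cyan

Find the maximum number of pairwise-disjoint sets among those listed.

B2, B5, B7, B10 are pairwise disjoint (B2={lime,blue}; B5={grey,red,green}; B7={plum,teal}; B10={pink,navy,cyan}).
Every remaining set overlaps one of these, and no 5 of the listed sets are pairwise disjoint, so 4 is the maximum.

4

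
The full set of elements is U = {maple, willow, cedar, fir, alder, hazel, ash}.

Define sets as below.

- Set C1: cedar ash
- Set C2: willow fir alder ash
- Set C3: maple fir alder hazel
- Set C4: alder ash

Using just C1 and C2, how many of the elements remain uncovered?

Union of C1, C2 = {willow, cedar, fir, alder, ash}.
Not covered: maple, hazel — 2 elements.

2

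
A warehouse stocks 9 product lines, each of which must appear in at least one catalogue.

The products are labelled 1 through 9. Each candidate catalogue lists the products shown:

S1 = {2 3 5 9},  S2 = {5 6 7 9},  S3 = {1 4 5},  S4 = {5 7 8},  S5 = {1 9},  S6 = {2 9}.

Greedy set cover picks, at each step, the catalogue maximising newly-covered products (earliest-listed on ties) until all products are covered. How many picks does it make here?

4

Greedy: pick S1 (covers 4 new) → pick S2 (covers 2 new) → pick S3 (covers 2 new) → pick S4 (covers 1 new). Total picks: 4.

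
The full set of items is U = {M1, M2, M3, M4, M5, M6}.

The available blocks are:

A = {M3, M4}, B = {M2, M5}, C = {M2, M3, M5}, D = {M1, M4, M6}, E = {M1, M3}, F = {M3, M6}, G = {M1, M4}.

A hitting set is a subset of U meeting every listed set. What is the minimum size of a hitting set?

The 3 items {M1, M2, M3} hit every block.
The blocks B, F, G are pairwise disjoint, so any hitting set needs a separate item for each — at least 3. Hence 3 is optimal.

3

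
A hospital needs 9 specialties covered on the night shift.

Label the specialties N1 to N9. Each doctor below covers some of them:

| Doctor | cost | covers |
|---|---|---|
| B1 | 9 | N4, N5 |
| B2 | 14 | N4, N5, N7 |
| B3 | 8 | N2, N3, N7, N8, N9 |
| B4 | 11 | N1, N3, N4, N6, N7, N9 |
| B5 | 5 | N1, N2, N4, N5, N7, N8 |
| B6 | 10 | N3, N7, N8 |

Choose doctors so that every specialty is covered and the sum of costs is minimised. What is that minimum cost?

16

B4, B5 together cover every specialty (B4 ∪ B5 = {N1, N2, N3, N4, N5, N6, N7, N8, N9}); total cost 11 + 5 = 16.
No covering selection has total cost below 16.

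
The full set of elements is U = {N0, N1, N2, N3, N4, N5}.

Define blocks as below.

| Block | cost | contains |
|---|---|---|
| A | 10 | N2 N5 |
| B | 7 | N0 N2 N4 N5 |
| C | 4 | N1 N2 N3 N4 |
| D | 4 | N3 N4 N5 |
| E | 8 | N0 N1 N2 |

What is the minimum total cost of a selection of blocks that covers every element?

11

B, C together cover every element (B ∪ C = {N0, N1, N2, N3, N4, N5}); total cost 7 + 4 = 11.
No covering selection has total cost below 11.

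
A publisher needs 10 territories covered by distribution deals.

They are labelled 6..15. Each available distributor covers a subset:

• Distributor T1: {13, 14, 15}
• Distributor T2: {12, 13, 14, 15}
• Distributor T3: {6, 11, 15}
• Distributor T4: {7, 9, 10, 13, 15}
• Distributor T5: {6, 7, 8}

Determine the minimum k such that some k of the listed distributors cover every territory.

Take {T2, T3, T4, T5}. Their union is {6, 7, 8, 9, 10, 11, 12, 13, 14, 15}, which is all 10 territories.
Only T4 contains 9, so T4 is forced; the remaining 5 territories need at least 3 more distributors (each remaining distributor adds at most 2) — so at least 4 distributors are needed, and 4 is optimal.

4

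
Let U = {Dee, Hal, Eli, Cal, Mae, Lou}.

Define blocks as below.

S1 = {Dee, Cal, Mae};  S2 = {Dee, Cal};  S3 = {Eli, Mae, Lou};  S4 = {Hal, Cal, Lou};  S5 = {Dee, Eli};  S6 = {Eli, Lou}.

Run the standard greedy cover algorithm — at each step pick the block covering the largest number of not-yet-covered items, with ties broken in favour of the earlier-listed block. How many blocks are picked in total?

Greedy: pick S1 (covers 3 new) → pick S3 (covers 2 new) → pick S4 (covers 1 new). Total picks: 3.

3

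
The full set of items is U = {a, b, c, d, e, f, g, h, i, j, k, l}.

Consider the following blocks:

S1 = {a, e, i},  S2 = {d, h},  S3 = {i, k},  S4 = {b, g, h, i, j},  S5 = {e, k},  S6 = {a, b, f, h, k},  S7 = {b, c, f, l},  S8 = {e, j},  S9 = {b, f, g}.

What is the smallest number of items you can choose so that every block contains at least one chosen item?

Take T = {d, e, f, i}. Each listed block contains at least one of these, so T is a hitting set of size 4.
The blocks S2, S3, S8, S9 are pairwise disjoint, so any hitting set needs a separate item for each — at least 4. Hence 4 is optimal.

4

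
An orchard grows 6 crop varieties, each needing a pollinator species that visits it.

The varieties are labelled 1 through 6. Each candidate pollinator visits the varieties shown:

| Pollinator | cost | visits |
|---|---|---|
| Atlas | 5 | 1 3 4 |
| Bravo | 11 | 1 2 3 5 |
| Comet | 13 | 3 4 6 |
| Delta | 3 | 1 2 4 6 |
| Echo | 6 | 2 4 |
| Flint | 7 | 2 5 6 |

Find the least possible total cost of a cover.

Atlas, Flint together cover every variety (Atlas ∪ Flint = {1, 2, 3, 4, 5, 6}); total cost 5 + 7 = 12.
The greedy pick Delta, Atlas, Flint costs 15; no covering selection beats 12.

12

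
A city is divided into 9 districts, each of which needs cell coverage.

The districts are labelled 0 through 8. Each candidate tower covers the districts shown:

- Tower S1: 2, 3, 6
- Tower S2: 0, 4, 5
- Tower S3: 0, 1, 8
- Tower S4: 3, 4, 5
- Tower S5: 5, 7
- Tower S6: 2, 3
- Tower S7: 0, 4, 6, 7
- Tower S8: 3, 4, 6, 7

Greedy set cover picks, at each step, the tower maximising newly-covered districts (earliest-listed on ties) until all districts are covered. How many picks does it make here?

4

Greedy: pick S7 (covers 4 new) → pick S1 (covers 2 new) → pick S3 (covers 2 new) → pick S2 (covers 1 new). Total picks: 4.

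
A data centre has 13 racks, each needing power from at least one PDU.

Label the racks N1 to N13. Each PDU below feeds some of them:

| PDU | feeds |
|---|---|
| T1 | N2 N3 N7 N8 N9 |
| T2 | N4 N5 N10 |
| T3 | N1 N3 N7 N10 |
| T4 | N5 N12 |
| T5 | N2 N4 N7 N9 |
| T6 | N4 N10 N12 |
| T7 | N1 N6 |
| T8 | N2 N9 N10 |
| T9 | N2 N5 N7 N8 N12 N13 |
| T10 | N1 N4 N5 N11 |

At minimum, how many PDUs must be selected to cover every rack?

5

T3 and T5 and T7 and T9 and T10 together: T3 ∪ T5 ∪ T7 ∪ T9 ∪ T10 = {N1, N2, N3, N4, N5, N6, N7, N8, N9, N10, N11, N12, N13} — every rack is covered.
No 4 of the 10 PDUs cover everything (all 210 combinations miss at least one rack), so 5 is optimal.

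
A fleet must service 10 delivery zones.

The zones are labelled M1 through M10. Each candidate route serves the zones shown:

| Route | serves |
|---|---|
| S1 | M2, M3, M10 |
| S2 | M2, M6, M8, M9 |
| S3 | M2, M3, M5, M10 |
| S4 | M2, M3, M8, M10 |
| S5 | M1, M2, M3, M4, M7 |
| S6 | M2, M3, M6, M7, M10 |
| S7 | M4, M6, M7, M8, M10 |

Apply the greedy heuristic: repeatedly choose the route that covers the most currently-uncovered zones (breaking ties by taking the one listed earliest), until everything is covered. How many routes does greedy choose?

3

Greedy: pick S5 (covers 5 new) → pick S2 (covers 3 new) → pick S3 (covers 2 new). Total picks: 3.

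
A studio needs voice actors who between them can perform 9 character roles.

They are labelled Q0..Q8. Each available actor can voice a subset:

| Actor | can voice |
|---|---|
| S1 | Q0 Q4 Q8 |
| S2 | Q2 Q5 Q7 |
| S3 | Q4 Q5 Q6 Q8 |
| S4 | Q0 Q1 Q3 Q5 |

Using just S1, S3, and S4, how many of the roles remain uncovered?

Union of S1, S3, S4 = {Q0, Q1, Q3, Q4, Q5, Q6, Q8}.
Not covered: Q2, Q7 — 2 roles.

2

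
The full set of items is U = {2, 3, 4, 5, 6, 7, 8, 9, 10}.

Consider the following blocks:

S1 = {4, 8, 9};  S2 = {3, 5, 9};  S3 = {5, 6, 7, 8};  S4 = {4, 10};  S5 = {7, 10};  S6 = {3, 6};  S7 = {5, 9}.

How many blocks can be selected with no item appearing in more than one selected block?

3

S4, S6, S7 are pairwise disjoint (S4={4,10}; S6={3,6}; S7={5,9}).
Every remaining block overlaps one of these, and no 4 of the listed blocks are pairwise disjoint, so 3 is the maximum.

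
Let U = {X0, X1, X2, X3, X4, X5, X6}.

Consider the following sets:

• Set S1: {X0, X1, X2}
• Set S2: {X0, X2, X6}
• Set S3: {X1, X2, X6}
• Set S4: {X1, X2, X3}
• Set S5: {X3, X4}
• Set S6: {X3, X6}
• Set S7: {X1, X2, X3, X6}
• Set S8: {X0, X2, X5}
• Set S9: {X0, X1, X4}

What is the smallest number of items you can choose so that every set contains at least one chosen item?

Take H = {X0, X1, X3}. Each listed set contains at least one of these, so H is a hitting set of size 3.
No choice of 2 items meets every set, so 3 is the minimum.

3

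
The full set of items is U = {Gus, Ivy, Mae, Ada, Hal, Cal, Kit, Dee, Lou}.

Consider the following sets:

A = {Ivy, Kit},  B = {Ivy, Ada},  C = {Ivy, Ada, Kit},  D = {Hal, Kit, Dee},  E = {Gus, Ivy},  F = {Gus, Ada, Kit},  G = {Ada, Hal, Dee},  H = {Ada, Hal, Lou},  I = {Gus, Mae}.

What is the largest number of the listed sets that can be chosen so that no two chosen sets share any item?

B, D, I are pairwise disjoint (B={Ivy,Ada}; D={Hal,Kit,Dee}; I={Gus,Mae}).
Every remaining set overlaps one of these, and no 4 of the listed sets are pairwise disjoint, so 3 is the maximum.

3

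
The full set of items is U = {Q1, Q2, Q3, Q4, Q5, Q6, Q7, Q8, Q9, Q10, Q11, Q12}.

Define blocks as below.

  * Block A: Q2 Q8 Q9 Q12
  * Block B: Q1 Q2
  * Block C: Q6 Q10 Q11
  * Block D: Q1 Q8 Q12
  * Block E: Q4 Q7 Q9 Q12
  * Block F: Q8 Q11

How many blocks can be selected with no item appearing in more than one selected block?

3

B, C, E are pairwise disjoint (B={Q1,Q2}; C={Q6,Q10,Q11}; E={Q4,Q7,Q9,Q12}).
Every remaining block overlaps one of these, and no 4 of the listed blocks are pairwise disjoint, so 3 is the maximum.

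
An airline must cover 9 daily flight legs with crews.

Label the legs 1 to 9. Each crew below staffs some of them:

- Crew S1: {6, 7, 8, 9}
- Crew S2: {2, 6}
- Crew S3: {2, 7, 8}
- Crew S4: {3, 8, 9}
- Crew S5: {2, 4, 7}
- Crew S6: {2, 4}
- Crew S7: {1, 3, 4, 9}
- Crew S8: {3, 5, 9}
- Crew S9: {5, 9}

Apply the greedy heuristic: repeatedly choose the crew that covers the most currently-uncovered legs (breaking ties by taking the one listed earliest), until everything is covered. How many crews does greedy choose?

4

Greedy: pick S1 (covers 4 new) → pick S7 (covers 3 new) → pick S2 (covers 1 new) → pick S8 (covers 1 new). Total picks: 4.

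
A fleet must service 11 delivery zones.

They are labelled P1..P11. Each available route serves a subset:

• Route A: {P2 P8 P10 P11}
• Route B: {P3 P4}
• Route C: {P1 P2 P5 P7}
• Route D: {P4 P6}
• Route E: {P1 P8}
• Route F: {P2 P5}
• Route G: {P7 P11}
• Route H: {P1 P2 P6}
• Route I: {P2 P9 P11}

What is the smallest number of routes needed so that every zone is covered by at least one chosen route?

5

A and B and C and D and I together: A ∪ B ∪ C ∪ D ∪ I = {P1, P2, P3, P4, P5, P6, P7, P8, P9, P10, P11} — every zone is covered.
No 4 of the 9 routes cover everything (all 126 combinations miss at least one zone), so 5 is optimal.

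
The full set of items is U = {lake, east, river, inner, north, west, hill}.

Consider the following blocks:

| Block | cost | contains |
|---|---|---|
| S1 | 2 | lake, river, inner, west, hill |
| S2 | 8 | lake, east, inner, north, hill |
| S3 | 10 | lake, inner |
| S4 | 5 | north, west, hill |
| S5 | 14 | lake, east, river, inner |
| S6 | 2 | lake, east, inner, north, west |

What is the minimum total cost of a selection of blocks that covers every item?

S1, S6 together cover every item (S1 ∪ S6 = {lake, east, river, inner, north, west, hill}); total cost 2 + 2 = 4.
No covering selection has total cost below 4.

4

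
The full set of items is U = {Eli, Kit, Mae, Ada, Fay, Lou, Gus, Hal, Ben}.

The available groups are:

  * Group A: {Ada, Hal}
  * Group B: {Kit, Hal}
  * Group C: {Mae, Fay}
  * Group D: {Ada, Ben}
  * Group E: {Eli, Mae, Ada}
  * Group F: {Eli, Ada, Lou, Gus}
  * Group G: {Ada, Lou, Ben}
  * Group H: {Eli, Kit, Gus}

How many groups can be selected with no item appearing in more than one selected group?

3

C, G, H are pairwise disjoint (C={Mae,Fay}; G={Ada,Lou,Ben}; H={Eli,Kit,Gus}).
Every remaining group overlaps one of these, and no 4 of the listed groups are pairwise disjoint, so 3 is the maximum.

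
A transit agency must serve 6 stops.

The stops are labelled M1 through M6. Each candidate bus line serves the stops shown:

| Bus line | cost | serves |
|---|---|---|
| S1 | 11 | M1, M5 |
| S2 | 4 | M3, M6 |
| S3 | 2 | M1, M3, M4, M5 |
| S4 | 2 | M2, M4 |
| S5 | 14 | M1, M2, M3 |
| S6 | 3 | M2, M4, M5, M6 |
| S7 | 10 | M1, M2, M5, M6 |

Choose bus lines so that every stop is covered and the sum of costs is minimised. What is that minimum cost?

5

S3, S6 together cover every stop (S3 ∪ S6 = {M1, M2, M3, M4, M5, M6}); total cost 2 + 3 = 5.
No covering selection has total cost below 5.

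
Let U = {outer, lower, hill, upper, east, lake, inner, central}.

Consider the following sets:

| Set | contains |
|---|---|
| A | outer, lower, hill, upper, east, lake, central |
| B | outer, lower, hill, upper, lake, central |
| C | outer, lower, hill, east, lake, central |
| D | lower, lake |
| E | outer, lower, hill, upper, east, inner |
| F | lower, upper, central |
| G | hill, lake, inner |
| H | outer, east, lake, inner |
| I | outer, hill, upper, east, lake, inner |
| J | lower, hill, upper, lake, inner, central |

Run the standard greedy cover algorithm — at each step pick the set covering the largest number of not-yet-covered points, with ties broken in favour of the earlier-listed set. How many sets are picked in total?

Greedy: pick A (covers 7 new) → pick E (covers 1 new). Total picks: 2.

2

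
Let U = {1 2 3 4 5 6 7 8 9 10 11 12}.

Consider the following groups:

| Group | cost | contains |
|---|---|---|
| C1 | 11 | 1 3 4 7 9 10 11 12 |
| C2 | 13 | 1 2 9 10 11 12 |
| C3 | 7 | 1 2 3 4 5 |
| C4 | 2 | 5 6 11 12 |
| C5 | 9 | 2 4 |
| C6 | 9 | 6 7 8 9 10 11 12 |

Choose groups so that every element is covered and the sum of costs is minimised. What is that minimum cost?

16

C3, C6 together cover every element (C3 ∪ C6 = {1, 2, 3, 4, 5, 6, 7, 8, 9, 10, 11, 12}); total cost 7 + 9 = 16.
The greedy pick C4, C3, C6 costs 18; no covering selection beats 16.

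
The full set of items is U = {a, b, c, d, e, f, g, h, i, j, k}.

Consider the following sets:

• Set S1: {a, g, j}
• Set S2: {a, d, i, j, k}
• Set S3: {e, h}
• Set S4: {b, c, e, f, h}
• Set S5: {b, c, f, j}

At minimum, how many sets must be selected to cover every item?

Take {S1, S2, S4}. Their union is {a, b, c, d, e, f, g, h, i, j, k}, which is all 11 items.
Each set has at most 5 items, and 2·5 = 10 < 11 — so at least 3 sets are needed, and 3 is optimal.

3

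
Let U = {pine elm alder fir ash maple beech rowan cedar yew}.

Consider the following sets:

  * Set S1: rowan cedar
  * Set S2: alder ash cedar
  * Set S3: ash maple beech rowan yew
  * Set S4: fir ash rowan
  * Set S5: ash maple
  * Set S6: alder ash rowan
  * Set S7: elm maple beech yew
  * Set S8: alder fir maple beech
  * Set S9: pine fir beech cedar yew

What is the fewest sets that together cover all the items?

S6, S7, and S9 cover everything between them: the union {pine, elm, alder, fir, ash, maple, beech, rowan, cedar, yew} is all of U.
Only S9 contains pine, so S9 is forced; the remaining 5 items need at least 2 more sets (each remaining set adds at most 3) — so at least 3 sets are needed, and 3 is optimal.

3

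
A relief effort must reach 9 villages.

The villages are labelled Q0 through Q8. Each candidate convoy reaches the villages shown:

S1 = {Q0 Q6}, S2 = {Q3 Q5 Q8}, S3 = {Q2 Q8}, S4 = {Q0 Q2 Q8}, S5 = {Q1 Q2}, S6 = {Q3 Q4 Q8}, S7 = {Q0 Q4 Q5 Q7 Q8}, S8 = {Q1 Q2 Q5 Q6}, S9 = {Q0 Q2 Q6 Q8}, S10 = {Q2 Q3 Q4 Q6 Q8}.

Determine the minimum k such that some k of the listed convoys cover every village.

3

S5 and S7 and S10 together: S5 ∪ S7 ∪ S10 = {Q0, Q1, Q2, Q3, Q4, Q5, Q6, Q7, Q8} — every village is covered.
Only S7 contains Q7, so S7 is forced; the remaining 4 villages need at least 2 more convoys (each remaining convoy adds at most 3) — so at least 3 convoys are needed, and 3 is optimal.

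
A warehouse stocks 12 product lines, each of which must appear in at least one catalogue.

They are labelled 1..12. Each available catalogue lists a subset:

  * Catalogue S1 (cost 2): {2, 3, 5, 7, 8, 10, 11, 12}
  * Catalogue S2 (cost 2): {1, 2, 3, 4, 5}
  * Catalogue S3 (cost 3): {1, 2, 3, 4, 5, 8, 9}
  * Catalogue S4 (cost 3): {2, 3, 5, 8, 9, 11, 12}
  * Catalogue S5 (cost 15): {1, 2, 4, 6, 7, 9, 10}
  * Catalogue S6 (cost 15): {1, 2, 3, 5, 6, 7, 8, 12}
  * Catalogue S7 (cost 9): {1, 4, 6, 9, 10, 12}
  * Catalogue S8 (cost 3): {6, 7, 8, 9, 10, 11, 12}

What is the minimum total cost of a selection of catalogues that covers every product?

S2, S8 together cover every product (S2 ∪ S8 = {1, 2, 3, 4, 5, 6, 7, 8, 9, 10, 11, 12}); total cost 2 + 3 = 5.
The greedy pick S1, S2, S8 costs 7; no covering selection beats 5.

5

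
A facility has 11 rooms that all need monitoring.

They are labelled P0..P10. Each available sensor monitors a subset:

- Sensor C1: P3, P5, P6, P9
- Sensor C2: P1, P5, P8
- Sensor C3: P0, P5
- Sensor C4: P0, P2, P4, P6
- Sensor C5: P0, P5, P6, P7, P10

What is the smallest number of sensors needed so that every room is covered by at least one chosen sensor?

Take {C1, C2, C4, C5}. Their union is {P0, P1, P2, P3, P4, P5, P6, P7, P8, P9, P10}, which is all 11 rooms.
Only C4 contains P2, so C4 is forced; the remaining 7 rooms need at least 3 more sensors (each remaining sensor adds at most 3) — so at least 4 sensors are needed, and 4 is optimal.

4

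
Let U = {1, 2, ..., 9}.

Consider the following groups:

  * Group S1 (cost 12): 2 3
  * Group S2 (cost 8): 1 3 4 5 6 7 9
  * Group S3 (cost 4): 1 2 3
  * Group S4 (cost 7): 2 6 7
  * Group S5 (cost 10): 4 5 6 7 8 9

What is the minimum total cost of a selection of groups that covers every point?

S3, S5 together cover every point (S3 ∪ S5 = {1, 2, 3, 4, 5, 6, 7, 8, 9}); total cost 4 + 10 = 14.
The greedy pick S2, S3, S5 costs 22; no covering selection beats 14.

14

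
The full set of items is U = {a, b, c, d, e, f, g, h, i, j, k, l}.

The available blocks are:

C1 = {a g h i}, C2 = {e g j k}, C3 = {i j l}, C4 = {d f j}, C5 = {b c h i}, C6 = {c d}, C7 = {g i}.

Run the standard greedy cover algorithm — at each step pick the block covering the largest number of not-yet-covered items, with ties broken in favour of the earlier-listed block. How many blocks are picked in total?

5

Greedy: pick C1 (covers 4 new) → pick C2 (covers 3 new) → pick C4 (covers 2 new) → pick C5 (covers 2 new) → pick C3 (covers 1 new). Total picks: 5.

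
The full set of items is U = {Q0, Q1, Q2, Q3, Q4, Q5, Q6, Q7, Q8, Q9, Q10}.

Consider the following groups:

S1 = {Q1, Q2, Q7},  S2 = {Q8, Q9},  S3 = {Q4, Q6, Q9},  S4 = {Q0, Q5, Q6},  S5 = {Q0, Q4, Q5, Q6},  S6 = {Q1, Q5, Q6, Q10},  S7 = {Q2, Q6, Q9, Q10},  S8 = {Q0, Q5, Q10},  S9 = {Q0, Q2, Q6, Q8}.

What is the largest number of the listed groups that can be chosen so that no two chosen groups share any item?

S1, S2, S5 are pairwise disjoint (S1={Q1,Q2,Q7}; S2={Q8,Q9}; S5={Q0,Q4,Q5,Q6}).
Every remaining group overlaps one of these, and no 4 of the listed groups are pairwise disjoint, so 3 is the maximum.

3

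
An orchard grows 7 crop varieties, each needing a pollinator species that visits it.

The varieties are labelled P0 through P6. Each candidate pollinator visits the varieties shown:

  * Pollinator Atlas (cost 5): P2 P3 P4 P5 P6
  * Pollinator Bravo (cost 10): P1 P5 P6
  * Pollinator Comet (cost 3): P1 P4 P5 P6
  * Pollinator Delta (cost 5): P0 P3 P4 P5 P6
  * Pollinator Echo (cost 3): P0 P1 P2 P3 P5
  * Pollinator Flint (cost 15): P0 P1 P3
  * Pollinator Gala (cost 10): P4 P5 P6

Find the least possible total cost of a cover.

Comet, Echo together cover every variety (Comet ∪ Echo = {P0, P1, P2, P3, P4, P5, P6}); total cost 3 + 3 = 6.
No covering selection has total cost below 6.

6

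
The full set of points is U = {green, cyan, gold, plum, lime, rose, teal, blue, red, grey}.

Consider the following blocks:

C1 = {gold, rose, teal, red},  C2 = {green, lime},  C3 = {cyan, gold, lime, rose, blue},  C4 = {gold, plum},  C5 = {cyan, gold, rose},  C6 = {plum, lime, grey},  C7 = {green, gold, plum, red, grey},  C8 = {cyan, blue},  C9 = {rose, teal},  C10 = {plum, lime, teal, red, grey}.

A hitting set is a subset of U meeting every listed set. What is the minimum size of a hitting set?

4

The 4 points {gold, lime, teal, blue} hit every block.
The blocks C2, C4, C8, C9 are pairwise disjoint, so any hitting set needs a separate point for each — at least 4. Hence 4 is optimal.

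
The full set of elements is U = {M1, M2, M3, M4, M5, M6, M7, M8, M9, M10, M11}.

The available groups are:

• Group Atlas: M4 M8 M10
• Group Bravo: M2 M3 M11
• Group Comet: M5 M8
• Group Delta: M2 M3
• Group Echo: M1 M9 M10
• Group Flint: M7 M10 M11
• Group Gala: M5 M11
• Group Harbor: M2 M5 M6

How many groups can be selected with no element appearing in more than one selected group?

3

Atlas, Delta, Gala are pairwise disjoint (Atlas={M4,M8,M10}; Delta={M2,M3}; Gala={M5,M11}).
Every remaining group overlaps one of these, and no 4 of the listed groups are pairwise disjoint, so 3 is the maximum.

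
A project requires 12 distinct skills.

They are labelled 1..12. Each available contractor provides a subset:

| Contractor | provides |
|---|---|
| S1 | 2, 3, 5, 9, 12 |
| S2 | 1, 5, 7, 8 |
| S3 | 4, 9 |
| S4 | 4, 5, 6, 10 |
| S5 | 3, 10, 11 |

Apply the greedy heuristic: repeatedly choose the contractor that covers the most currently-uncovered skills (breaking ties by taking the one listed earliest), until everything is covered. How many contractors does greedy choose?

4

Greedy: pick S1 (covers 5 new) → pick S2 (covers 3 new) → pick S4 (covers 3 new) → pick S5 (covers 1 new). Total picks: 4.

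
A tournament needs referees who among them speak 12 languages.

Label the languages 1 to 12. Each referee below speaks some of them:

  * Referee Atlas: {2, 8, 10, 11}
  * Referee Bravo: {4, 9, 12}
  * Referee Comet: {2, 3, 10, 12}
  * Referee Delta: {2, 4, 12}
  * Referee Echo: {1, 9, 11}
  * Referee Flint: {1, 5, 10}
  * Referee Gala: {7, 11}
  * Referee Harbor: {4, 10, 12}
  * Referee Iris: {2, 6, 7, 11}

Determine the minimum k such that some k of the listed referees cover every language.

5

Take {Atlas, Bravo, Comet, Flint, Iris}. Their union is {1, 2, 3, 4, 5, 6, 7, 8, 9, 10, 11, 12}, which is all 12 languages.
No 4 of the 9 referees cover everything (all 126 combinations miss at least one language), so 5 is optimal.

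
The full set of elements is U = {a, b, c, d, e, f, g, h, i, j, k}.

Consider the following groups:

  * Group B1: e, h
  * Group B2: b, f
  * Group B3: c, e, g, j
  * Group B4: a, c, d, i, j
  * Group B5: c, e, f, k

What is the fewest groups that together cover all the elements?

5

B1, B2, B3, B4, and B5 cover everything between them: the union {a, b, c, d, e, f, g, h, i, j, k} is all of U.
No 4 of the 5 groups cover everything (all 5 combinations miss at least one element), so 5 is optimal.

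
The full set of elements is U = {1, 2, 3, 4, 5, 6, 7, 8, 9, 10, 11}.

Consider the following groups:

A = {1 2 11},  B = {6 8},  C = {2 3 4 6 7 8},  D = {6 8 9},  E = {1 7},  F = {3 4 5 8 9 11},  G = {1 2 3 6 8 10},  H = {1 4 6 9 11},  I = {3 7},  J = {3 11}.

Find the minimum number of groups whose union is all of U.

3

Take {F, G, I}. Their union is {1, 2, 3, 4, 5, 6, 7, 8, 9, 10, 11}, which is all 11 elements.
Only F contains 5, so F is forced; the remaining 5 elements need at least 2 more groups (each remaining group adds at most 4) — so at least 3 groups are needed, and 3 is optimal.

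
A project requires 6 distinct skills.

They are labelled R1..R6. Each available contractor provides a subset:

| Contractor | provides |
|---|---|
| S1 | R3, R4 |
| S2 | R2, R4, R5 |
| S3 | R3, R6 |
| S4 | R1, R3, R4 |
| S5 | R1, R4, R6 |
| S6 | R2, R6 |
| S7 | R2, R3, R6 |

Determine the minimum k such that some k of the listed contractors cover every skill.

3

Take {S2, S5, S7}. Their union is {R1, R2, R3, R4, R5, R6}, which is all 6 skills.
Only S2 contains R5, so S2 is forced; the remaining 3 skills need at least 2 more contractors (each remaining contractor adds at most 2) — so at least 3 contractors are needed, and 3 is optimal.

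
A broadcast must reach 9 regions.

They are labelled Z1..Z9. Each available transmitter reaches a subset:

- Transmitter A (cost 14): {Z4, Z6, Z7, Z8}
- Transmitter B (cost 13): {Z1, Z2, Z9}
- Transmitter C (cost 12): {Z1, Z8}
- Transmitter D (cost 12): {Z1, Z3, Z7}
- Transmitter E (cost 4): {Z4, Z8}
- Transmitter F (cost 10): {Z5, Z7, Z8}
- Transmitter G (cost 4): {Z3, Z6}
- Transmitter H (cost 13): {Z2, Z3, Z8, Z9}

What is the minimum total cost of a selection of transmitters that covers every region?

B, E, F, G together cover every region (B ∪ E ∪ F ∪ G = {Z1, Z2, Z3, Z4, Z5, Z6, Z7, Z8, Z9}); total cost 13 + 4 + 10 + 4 = 31.
No covering selection has total cost below 31.

31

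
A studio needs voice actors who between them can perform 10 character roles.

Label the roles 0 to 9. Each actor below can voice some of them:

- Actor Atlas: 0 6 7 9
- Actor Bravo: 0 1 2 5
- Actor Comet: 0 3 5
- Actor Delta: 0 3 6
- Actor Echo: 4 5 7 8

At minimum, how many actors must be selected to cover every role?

4

Atlas and Bravo and Comet and Echo together: Atlas ∪ Bravo ∪ Comet ∪ Echo = {0, 1, 2, 3, 4, 5, 6, 7, 8, 9} — every role is covered.
No 3 of the 5 actors cover everything (all 10 combinations miss at least one role), so 4 is optimal.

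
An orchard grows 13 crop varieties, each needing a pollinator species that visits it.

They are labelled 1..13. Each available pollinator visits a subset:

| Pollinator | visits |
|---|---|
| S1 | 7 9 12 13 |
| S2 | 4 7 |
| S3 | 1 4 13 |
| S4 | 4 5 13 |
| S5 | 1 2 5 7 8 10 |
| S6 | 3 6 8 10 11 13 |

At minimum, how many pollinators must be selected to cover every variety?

Take {S1, S3, S5, S6}. Their union is {1, 2, 3, 4, 5, 6, 7, 8, 9, 10, 11, 12, 13}, which is all 13 varieties.
No 3 of the 6 pollinators cover everything (all 20 combinations miss at least one variety), so 4 is optimal.

4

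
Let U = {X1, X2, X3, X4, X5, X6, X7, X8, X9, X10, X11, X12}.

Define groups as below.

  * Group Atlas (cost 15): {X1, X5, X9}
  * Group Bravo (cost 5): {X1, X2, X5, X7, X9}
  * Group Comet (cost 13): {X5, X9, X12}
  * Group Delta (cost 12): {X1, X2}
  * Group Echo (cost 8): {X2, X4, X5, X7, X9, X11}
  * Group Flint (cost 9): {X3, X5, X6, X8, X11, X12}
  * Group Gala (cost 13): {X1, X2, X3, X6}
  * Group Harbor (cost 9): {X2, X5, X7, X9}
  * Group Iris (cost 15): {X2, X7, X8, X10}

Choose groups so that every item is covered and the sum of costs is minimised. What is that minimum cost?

Bravo, Echo, Flint, Iris together cover every item (Bravo ∪ Echo ∪ Flint ∪ Iris = {X1, X2, X3, X4, X5, X6, X7, X8, X9, X10, X11, X12}); total cost 5 + 8 + 9 + 15 = 37.
No covering selection has total cost below 37.

37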